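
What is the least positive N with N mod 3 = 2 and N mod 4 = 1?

5

x ≡ 2 (mod 3) gives x ∈ {2, 5}.
The first of these with x mod 4 = 1 is 5.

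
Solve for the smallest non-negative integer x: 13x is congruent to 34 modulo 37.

13⁻¹ ≡ 20 (mod 37) because 13·20 = 260 = 7·37 + 1.
Multiplying both sides by 20: x ≡ 20·34 = 680 ≡ 14 (mod 37).

14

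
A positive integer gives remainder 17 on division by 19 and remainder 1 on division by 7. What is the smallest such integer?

36

x ≡ 1 (mod 7) gives x ∈ {1, 8, 15, 22, 29, 36}.
The first of these with x mod 19 = 17 is 36.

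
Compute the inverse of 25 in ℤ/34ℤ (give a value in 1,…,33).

15

34 = 1·25 + 9
25 = 2·9 + 7
9 = 1·7 + 2
7 = 3·2 + 1
2 = 2·1 + 0
Back-substituting gives 25·15 ≡ 1 (mod 34).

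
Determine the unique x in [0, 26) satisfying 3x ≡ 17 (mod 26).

23

The inverse of 3 mod 26 is 9 (since 3·9 = 27 ≡ 1).
So x ≡ 9·17 = 153 ≡ 23 (mod 26).
Check: 3·23 = 69 = 2·26 + 17.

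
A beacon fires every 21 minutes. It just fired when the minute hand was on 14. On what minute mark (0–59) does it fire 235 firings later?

235·21 = 4935.
4935 = 82·60 + 15, so 4935 mod 60 = 15.
(14 + 15) mod 60 = 29.

29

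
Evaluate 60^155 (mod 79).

54

Square-and-reduce mod 79: 60^1≡60, 60^2≡45, 60^4≡50, 60^8≡51, 60^16≡73, 60^32≡36, 60^64≡32, 60^128≡76.
Since 155 = 1 + 2 + 8 + 16 + 128 in binary, 60^155 ≡ 60·45·51·73·76 ≡ 54 (mod 79).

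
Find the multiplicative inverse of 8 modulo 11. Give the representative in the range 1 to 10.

8·7 = 56 = 5·11 + 1, so 8⁻¹ ≡ 7 (mod 11).

7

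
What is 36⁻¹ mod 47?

17

36·17 = 612 = 13·47 + 1, so 36⁻¹ ≡ 17 (mod 47).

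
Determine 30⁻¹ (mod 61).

59

30·59 = 1770 = 29·61 + 1, so 30⁻¹ ≡ 59 (mod 61).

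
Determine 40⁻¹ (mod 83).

40·27 = 1080 = 13·83 + 1, so 40⁻¹ ≡ 27 (mod 83).

27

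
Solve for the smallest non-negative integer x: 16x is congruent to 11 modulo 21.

2

The inverse of 16 mod 21 is 4 (since 16·4 = 64 ≡ 1).
Multiplying both sides by 4: x ≡ 4·11 = 44 ≡ 2 (mod 21).
Check: 16·2 = 32 = 1·21 + 11.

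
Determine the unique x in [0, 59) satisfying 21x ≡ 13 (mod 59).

54

The inverse of 21 mod 59 is 45 (since 21·45 = 945 ≡ 1).
So x ≡ 45·13 = 585 ≡ 54 (mod 59).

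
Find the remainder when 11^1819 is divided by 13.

2

Successive squares of 11 mod 13: 11^1≡11, 11^2≡4, 11^4≡3, 11^8≡9, 11^16≡3, 11^32≡9, 11^64≡3, 11^128≡9, 11^256≡3, 11^512≡9, 11^1024≡3.
1819 = 1 + 2 + 8 + 16 + 256 + 512 + 1024, so 11^1819 ≡ 11·4·9·3·3·9·3 ≡ 2 (mod 13).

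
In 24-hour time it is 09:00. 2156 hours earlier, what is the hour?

2156 − 89·24 = 20, so 2156 ≡ 20 (mod 24).
(9 − 20) mod 24 = 13.

13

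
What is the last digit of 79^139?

Powers of 9 mod 10 repeat with period 2: 9, 1.
139 mod 2 = 1, so the last digit matches 9^1 = 9.

9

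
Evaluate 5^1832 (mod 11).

3

By repeated squaring mod 11: 5^1≡5, 5^2≡3, 5^4≡9, 5^8≡4, 5^16≡5, 5^32≡3, 5^64≡9, 5^128≡4, 5^256≡5, 5^512≡3, 5^1024≡9.
Since 1832 = 8 + 32 + 256 + 512 + 1024 in binary, 5^1832 ≡ 4·3·5·3·9 ≡ 3 (mod 11).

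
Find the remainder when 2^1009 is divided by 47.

By repeated squaring mod 47: 2^1≡2, 2^2≡4, 2^4≡16, 2^8≡21, 2^16≡18, 2^32≡42, 2^64≡25, 2^128≡14, 2^256≡8, 2^512≡17.
1009 = 1 + 16 + 32 + 64 + 128 + 256 + 512, so 2^1009 ≡ 2·18·42·25·14·8·17 ≡ 6 (mod 47).

6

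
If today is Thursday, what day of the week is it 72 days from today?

Saturday

Dividing 72 by 7 gives quotient 10 and remainder 2.
Thursday + 2 days → Saturday.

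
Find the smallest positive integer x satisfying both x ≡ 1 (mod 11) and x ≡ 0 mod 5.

Since 5·9 ≡ 1 (mod 11), take x = 0 + 5·((1−0)·9 mod 11) = 0 + 5·9 = 45.
Check: 45 mod 11 = 1, 45 mod 5 = 0.

45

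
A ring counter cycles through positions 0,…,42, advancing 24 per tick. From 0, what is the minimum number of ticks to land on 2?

24⁻¹ ≡ 9 (mod 43) because 24·9 = 216 = 5·43 + 1.
So x ≡ 9·2 = 18 ≡ 18 (mod 43).
Check: 24·18 = 432 = 10·43 + 2.

18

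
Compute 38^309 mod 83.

3

By repeated squaring mod 83: 38^1≡38, 38^2≡33, 38^4≡10, 38^8≡17, 38^16≡40, 38^32≡23, 38^64≡31, 38^128≡48, 38^256≡63.
309 = 1 + 4 + 16 + 32 + 256, so 38^309 ≡ 38·10·40·23·63 ≡ 3 (mod 83).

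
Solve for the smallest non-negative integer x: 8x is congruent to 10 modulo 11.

4

8⁻¹ ≡ 7 (mod 11) because 8·7 = 56 = 5·11 + 1.
So x ≡ 7·10 = 70 ≡ 4 (mod 11).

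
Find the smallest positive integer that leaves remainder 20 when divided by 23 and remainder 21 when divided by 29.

x ≡ 20 (mod 23) gives x ∈ {20, 43, 66, 89, 112, 135, 158, 181, …}.
The first of these with x mod 29 = 21 is 572.

572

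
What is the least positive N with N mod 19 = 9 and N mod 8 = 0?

104

Since 8·12 ≡ 1 (mod 19), take x = 0 + 8·((9−0)·12 mod 19) = 0 + 8·13 = 104.
Check: 104 mod 19 = 9, 104 mod 8 = 0.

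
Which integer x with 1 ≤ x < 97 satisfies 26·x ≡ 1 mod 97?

26·56 = 1456 = 15·97 + 1, so 26⁻¹ ≡ 56 (mod 97).

56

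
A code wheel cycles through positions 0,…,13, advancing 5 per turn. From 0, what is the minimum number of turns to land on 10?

5⁻¹ ≡ 3 (mod 14) because 5·3 = 15 = 1·14 + 1.
So x ≡ 3·10 = 30 ≡ 2 (mod 14).
Check: 5·2 = 10 = 0·14 + 10.

2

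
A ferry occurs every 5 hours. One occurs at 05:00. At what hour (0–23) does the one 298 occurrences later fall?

7

298·5 = 1490.
1490 mod 24 = 2 (since 62·24 = 1488).
(5 + 2) mod 24 = 7.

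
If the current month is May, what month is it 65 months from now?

October

Dividing 65 by 12 gives quotient 5 and remainder 5.
May + 5 months → October.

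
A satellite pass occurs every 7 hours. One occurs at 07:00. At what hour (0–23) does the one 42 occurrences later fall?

42·7 = 294.
Dividing 294 by 24 gives quotient 12 and remainder 6.
(7 + 6) mod 24 = 13.

13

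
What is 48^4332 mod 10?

6

The units digit of 48^n cycles with period 4: 8, 4, 2, 6, …
4332 leaves remainder 0 on division by 4, so 48^4332 ends in 6.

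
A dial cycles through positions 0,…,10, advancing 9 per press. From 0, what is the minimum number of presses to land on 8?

7

The inverse of 9 mod 11 is 5 (since 9·5 = 45 ≡ 1).
Multiplying both sides by 5: x ≡ 5·8 = 40 ≡ 7 (mod 11).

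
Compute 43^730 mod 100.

By repeated squaring mod 100: 43^1≡43, 43^2≡49, 43^4≡1, 43^8≡1, 43^16≡1, 43^32≡1, 43^64≡1, 43^128≡1, 43^256≡1, 43^512≡1.
730 = 2 + 8 + 16 + 64 + 128 + 512, so 43^730 ≡ 49·1·1·1·1·1 ≡ 49 (mod 100).

49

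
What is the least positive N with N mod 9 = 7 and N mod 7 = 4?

x ≡ 4 (mod 7) gives x ∈ {4, 11, 18, 25}.
The first of these with x mod 9 = 7 is 25.

25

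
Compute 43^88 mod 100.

1

By repeated squaring mod 100: 43^1≡43, 43^2≡49, 43^4≡1, 43^8≡1, 43^16≡1, 43^32≡1, 43^64≡1.
Since 88 = 8 + 16 + 64 in binary, 43^88 ≡ 1·1·1 ≡ 1 (mod 100).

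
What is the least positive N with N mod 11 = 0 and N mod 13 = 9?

22

Since 13·6 ≡ 1 (mod 11), take x = 9 + 13·((0−9)·6 mod 11) = 9 + 13·1 = 22.
Check: 22 mod 11 = 0, 22 mod 13 = 9.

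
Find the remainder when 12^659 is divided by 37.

Square-and-reduce mod 37: 12^1≡12, 12^2≡33, 12^4≡16, 12^8≡34, 12^16≡9, 12^32≡7, 12^64≡12, 12^128≡33, 12^256≡16, 12^512≡34.
Since 659 = 1 + 2 + 16 + 128 + 512 in binary, 12^659 ≡ 12·33·9·33·34 ≡ 33 (mod 37).

33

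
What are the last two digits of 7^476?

01

Square-and-reduce mod 100: 7^1≡7, 7^2≡49, 7^4≡1, 7^8≡1, 7^16≡1, 7^32≡1, 7^64≡1, 7^128≡1, 7^256≡1.
Since 476 = 4 + 8 + 16 + 64 + 128 + 256 in binary, 7^476 ≡ 1·1·1·1·1·1 ≡ 1 (mod 100).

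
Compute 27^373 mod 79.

Square-and-reduce mod 79: 27^1≡27, 27^2≡18, 27^4≡8, 27^8≡64, 27^16≡67, 27^32≡65, 27^64≡38, 27^128≡22, 27^256≡10.
Since 373 = 1 + 4 + 16 + 32 + 64 + 256 in binary, 27^373 ≡ 27·8·67·65·38·10 ≡ 69 (mod 79).

69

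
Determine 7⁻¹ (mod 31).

31 = 4·7 + 3
7 = 2·3 + 1
3 = 3·1 + 0
Back-substituting gives 7·9 ≡ 1 (mod 31).

9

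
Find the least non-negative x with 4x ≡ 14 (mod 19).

13

4⁻¹ ≡ 5 (mod 19) because 4·5 = 20 = 1·19 + 1.
Multiplying both sides by 5: x ≡ 5·14 = 70 ≡ 13 (mod 19).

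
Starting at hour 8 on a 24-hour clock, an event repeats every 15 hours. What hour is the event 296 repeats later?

296·15 = 4440.
4440 − 185·24 = 0, so 4440 ≡ 0 (mod 24).
(8 + 0) mod 24 = 8.

8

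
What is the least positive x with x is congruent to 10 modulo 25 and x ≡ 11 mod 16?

Since 16·11 ≡ 1 (mod 25), take x = 11 + 16·((10−11)·11 mod 25) = 11 + 16·14 = 235.
Check: 235 mod 25 = 10, 235 mod 16 = 11.

235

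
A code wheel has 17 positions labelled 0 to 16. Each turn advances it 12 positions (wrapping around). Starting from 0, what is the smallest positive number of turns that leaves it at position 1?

10

17 = 1·12 + 5
12 = 2·5 + 2
5 = 2·2 + 1
2 = 2·1 + 0
Back-substituting gives 12·10 ≡ 1 (mod 17).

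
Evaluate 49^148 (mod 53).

Square-and-reduce mod 53: 49^1≡49, 49^2≡16, 49^4≡44, 49^8≡28, 49^16≡42, 49^32≡15, 49^64≡13, 49^128≡10.
Since 148 = 4 + 16 + 128 in binary, 49^148 ≡ 44·42·10 ≡ 36 (mod 53).

36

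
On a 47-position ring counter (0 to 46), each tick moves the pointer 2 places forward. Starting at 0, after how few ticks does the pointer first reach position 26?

The inverse of 2 mod 47 is 24 (since 2·24 = 48 ≡ 1).
So x ≡ 24·26 = 624 ≡ 13 (mod 47).
Check: 2·13 = 26 = 0·47 + 26.

13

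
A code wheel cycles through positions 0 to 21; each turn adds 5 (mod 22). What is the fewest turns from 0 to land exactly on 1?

9

5·9 = 45 = 2·22 + 1, so 5⁻¹ ≡ 9 (mod 22).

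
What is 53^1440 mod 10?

Last digits of 3^n: 3, 9, 7, 1 (period 4).
1440 leaves remainder 0 on division by 4, so 53^1440 ends in 1.

1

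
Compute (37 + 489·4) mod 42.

489·4 = 1956.
1956 mod 42 = 24 (since 46·42 = 1932).
(37 + 24) mod 42 = 19.

19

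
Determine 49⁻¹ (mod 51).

51 = 1·49 + 2
49 = 24·2 + 1
2 = 2·1 + 0
Back-substituting gives 49·25 ≡ 1 (mod 51).

25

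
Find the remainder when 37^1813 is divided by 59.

50

By repeated squaring mod 59: 37^1≡37, 37^2≡12, 37^4≡26, 37^8≡27, 37^16≡21, 37^32≡28, 37^64≡17, 37^128≡53, 37^256≡36, 37^512≡57, 37^1024≡4.
Since 1813 = 1 + 4 + 16 + 256 + 512 + 1024 in binary, 37^1813 ≡ 37·26·21·36·57·4 ≡ 50 (mod 59).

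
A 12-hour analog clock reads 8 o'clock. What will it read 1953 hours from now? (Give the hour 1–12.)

5

Dividing 1953 by 12 gives quotient 162 and remainder 9.
8 + 9 → 5 on a 12-hour dial.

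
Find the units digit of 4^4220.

6

Last digits of 4^n: 4, 6 (period 2).
4220 leaves remainder 0 on division by 2, so 4^4220 ends in 6.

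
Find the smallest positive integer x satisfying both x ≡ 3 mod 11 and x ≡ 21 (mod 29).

311

Since 29·8 ≡ 1 (mod 11), take x = 21 + 29·((3−21)·8 mod 11) = 21 + 29·10 = 311.
Check: 311 mod 11 = 3, 311 mod 29 = 21.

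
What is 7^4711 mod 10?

Last digits of 7^n: 7, 9, 3, 1 (period 4).
4711 leaves remainder 3 on division by 4, so 7^4711 ends in 3.

3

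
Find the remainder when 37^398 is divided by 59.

Successive squares of 37 mod 59: 37^1≡37, 37^2≡12, 37^4≡26, 37^8≡27, 37^16≡21, 37^32≡28, 37^64≡17, 37^128≡53, 37^256≡36.
Since 398 = 2 + 4 + 8 + 128 + 256 in binary, 37^398 ≡ 12·26·27·53·36 ≡ 35 (mod 59).

35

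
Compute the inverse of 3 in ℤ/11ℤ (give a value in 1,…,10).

4

11 = 3·3 + 2
3 = 1·2 + 1
2 = 2·1 + 0
Back-substituting gives 3·4 ≡ 1 (mod 11).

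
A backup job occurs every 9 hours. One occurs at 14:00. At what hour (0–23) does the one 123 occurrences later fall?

123·9 = 1107.
1107 = 46·24 + 3, so 1107 mod 24 = 3.
(14 + 3) mod 24 = 17.

17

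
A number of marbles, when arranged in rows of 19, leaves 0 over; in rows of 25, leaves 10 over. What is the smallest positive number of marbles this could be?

x ≡ 0 (mod 19) gives x ∈ {0, 19, 38, 57, 76, 95, 114, 133, …}.
The first of these with x mod 25 = 10 is 285.

285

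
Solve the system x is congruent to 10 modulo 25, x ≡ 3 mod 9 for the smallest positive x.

x ≡ 3 (mod 9) gives x ∈ {3, 12, 21, 30, 39, 48, 57, 66, …}.
The first of these with x mod 25 = 10 is 210.

210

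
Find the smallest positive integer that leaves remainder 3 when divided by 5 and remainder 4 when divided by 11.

Since 11·1 ≡ 1 (mod 5), take x = 4 + 11·((3−4)·1 mod 5) = 4 + 11·4 = 48.
Check: 48 mod 5 = 3, 48 mod 11 = 4.

48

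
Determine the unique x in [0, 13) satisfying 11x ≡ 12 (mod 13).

The inverse of 11 mod 13 is 6 (since 11·6 = 66 ≡ 1).
So x ≡ 6·12 = 72 ≡ 7 (mod 13).

7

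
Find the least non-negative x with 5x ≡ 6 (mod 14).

4

5⁻¹ ≡ 3 (mod 14) because 5·3 = 15 = 1·14 + 1.
Multiplying both sides by 3: x ≡ 3·6 = 18 ≡ 4 (mod 14).
Check: 5·4 = 20 = 1·14 + 6.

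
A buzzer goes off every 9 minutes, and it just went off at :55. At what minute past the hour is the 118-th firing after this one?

118·9 = 1062.
1062 − 17·60 = 42, so 1062 ≡ 42 (mod 60).
(55 + 42) mod 60 = 37.

37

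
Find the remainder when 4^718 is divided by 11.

Successive squares of 4 mod 11: 4^1≡4, 4^2≡5, 4^4≡3, 4^8≡9, 4^16≡4, 4^32≡5, 4^64≡3, 4^128≡9, 4^256≡4, 4^512≡5.
Since 718 = 2 + 4 + 8 + 64 + 128 + 512 in binary, 4^718 ≡ 5·3·9·3·9·5 ≡ 9 (mod 11).

9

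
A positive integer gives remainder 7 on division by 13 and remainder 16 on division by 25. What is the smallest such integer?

241

x ≡ 7 (mod 13) gives x ∈ {7, 20, 33, 46, 59, 72, 85, 98, …}.
The first of these with x mod 25 = 16 is 241.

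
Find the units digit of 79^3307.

9

The units digit of 79^n cycles with period 2: 9, 1, …
3307 mod 2 = 1, so the last digit matches 9^1 = 9.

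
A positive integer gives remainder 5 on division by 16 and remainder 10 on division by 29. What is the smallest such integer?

213

x ≡ 5 (mod 16) gives x ∈ {5, 21, 37, 53, 69, 85, 101, 117, …}.
The first of these with x mod 29 = 10 is 213.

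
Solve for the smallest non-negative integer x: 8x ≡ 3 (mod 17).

The inverse of 8 mod 17 is 15 (since 8·15 = 120 ≡ 1).
So x ≡ 15·3 = 45 ≡ 11 (mod 17).
Check: 8·11 = 88 = 5·17 + 3.

11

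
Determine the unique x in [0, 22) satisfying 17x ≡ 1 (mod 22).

13

The inverse of 17 mod 22 is 13 (since 17·13 = 221 ≡ 1).
Multiplying both sides by 13: x ≡ 13·1 = 13 ≡ 13 (mod 22).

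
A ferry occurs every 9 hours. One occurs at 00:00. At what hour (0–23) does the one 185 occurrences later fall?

9

185·9 = 1665.
1665 − 69·24 = 9, so 1665 ≡ 9 (mod 24).
(0 + 9) mod 24 = 9.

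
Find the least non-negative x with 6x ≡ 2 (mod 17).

The inverse of 6 mod 17 is 3 (since 6·3 = 18 ≡ 1).
So x ≡ 3·2 = 6 ≡ 6 (mod 17).
Check: 6·6 = 36 = 2·17 + 2.

6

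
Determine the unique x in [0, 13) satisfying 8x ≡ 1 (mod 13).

The inverse of 8 mod 13 is 5 (since 8·5 = 40 ≡ 1).
Multiplying both sides by 5: x ≡ 5·1 = 5 ≡ 5 (mod 13).

5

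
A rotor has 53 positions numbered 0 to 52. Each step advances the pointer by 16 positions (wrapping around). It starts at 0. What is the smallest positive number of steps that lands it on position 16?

1

The inverse of 16 mod 53 is 10 (since 16·10 = 160 ≡ 1).
Multiplying both sides by 10: x ≡ 10·16 = 160 ≡ 1 (mod 53).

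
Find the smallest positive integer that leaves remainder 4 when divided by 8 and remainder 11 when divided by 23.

172

Since 23·7 ≡ 1 (mod 8), take x = 11 + 23·((4−11)·7 mod 8) = 11 + 23·7 = 172.
Check: 172 mod 8 = 4, 172 mod 23 = 11.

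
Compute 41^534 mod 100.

Successive squares of 41 mod 100: 41^1≡41, 41^2≡81, 41^4≡61, 41^8≡21, 41^16≡41, 41^32≡81, 41^64≡61, 41^128≡21, 41^256≡41, 41^512≡81.
534 = 2 + 4 + 16 + 512, so 41^534 ≡ 81·61·41·81 ≡ 61 (mod 100).

61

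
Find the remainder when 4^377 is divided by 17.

4

Successive squares of 4 mod 17: 4^1≡4, 4^2≡16, 4^4≡1, 4^8≡1, 4^16≡1, 4^32≡1, 4^64≡1, 4^128≡1, 4^256≡1.
377 = 1 + 8 + 16 + 32 + 64 + 256, so 4^377 ≡ 4·1·1·1·1·1 ≡ 4 (mod 17).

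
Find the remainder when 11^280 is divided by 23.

Square-and-reduce mod 23: 11^1≡11, 11^2≡6, 11^4≡13, 11^8≡8, 11^16≡18, 11^32≡2, 11^64≡4, 11^128≡16, 11^256≡3.
280 = 8 + 16 + 256, so 11^280 ≡ 8·18·3 ≡ 18 (mod 23).

18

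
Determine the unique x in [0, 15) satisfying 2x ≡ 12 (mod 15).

The inverse of 2 mod 15 is 8 (since 2·8 = 16 ≡ 1).
Multiplying both sides by 8: x ≡ 8·12 = 96 ≡ 6 (mod 15).

6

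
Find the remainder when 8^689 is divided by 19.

12

Square-and-reduce mod 19: 8^1≡8, 8^2≡7, 8^4≡11, 8^8≡7, 8^16≡11, 8^32≡7, 8^64≡11, 8^128≡7, 8^256≡11, 8^512≡7.
689 = 1 + 16 + 32 + 128 + 512, so 8^689 ≡ 8·11·7·7·7 ≡ 12 (mod 19).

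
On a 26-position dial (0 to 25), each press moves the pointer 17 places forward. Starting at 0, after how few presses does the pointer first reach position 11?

19

The inverse of 17 mod 26 is 23 (since 17·23 = 391 ≡ 1).
Multiplying both sides by 23: x ≡ 23·11 = 253 ≡ 19 (mod 26).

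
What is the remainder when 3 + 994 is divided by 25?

22

994 = 39·25 + 19, so 994 mod 25 = 19.
(3 + 19) mod 25 = 22.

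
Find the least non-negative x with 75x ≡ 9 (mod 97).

4

75⁻¹ ≡ 22 (mod 97) because 75·22 = 1650 = 17·97 + 1.
So x ≡ 22·9 = 198 ≡ 4 (mod 97).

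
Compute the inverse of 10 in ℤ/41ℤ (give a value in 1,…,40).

37

41 = 4·10 + 1
10 = 10·1 + 0
Back-substituting gives 10·37 ≡ 1 (mod 41).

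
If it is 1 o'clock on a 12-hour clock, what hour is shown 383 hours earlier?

2

383 − 31·12 = 11, so 383 ≡ 11 (mod 12).
1 − 11 → 2 on a 12-hour dial.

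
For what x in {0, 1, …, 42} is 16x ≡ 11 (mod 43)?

41

The inverse of 16 mod 43 is 35 (since 16·35 = 560 ≡ 1).
Multiplying both sides by 35: x ≡ 35·11 = 385 ≡ 41 (mod 43).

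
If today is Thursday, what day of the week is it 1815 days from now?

Saturday

1815 − 259·7 = 2, so 1815 ≡ 2 (mod 7).
Thursday + 2 days → Saturday.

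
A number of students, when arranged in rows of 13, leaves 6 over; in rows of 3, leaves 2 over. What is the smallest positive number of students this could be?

32

Since 3·9 ≡ 1 (mod 13), take x = 2 + 3·((6−2)·9 mod 13) = 2 + 3·10 = 32.
Check: 32 mod 13 = 6, 32 mod 3 = 2.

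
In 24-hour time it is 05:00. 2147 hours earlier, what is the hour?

Dividing 2147 by 24 gives quotient 89 and remainder 11.
(5 − 11) mod 24 = 18.

18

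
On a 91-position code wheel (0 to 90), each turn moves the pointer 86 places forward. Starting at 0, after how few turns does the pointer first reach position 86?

1

The inverse of 86 mod 91 is 18 (since 86·18 = 1548 ≡ 1).
So x ≡ 18·86 = 1548 ≡ 1 (mod 91).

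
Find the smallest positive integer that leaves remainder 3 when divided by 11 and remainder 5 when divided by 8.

x ≡ 5 (mod 8) gives x ∈ {5, 13, 21, 29, 37, 45, 53, 61, …}.
The first of these with x mod 11 = 3 is 69.

69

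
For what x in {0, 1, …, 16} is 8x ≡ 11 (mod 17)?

8⁻¹ ≡ 15 (mod 17) because 8·15 = 120 = 7·17 + 1.
Multiplying both sides by 15: x ≡ 15·11 = 165 ≡ 12 (mod 17).
Check: 8·12 = 96 = 5·17 + 11.

12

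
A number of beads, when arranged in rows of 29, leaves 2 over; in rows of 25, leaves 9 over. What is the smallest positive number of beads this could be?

x ≡ 9 (mod 25) gives x ∈ {9, 34, 59, 84, 109, 134, 159, 184, …}.
The first of these with x mod 29 = 2 is 234.

234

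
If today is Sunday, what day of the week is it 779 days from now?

Tuesday

779 mod 7 = 2 (since 111·7 = 777).
Sunday + 2 days → Tuesday.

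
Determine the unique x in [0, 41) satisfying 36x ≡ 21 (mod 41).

36⁻¹ ≡ 8 (mod 41) because 36·8 = 288 = 7·41 + 1.
Multiplying both sides by 8: x ≡ 8·21 = 168 ≡ 4 (mod 41).

4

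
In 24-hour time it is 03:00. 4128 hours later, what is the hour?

Dividing 4128 by 24 gives quotient 172 and remainder 0.
(3 + 0) mod 24 = 3.

3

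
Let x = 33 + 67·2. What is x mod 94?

73

67·2 = 134.
134 = 1·94 + 40, so 134 mod 94 = 40.
(33 + 40) mod 94 = 73.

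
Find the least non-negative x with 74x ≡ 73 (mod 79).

The inverse of 74 mod 79 is 63 (since 74·63 = 4662 ≡ 1).
Multiplying both sides by 63: x ≡ 63·73 = 4599 ≡ 17 (mod 79).

17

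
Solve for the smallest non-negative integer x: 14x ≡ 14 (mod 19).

14⁻¹ ≡ 15 (mod 19) because 14·15 = 210 = 11·19 + 1.
Multiplying both sides by 15: x ≡ 15·14 = 210 ≡ 1 (mod 19).
Check: 14·1 = 14 = 0·19 + 14.

1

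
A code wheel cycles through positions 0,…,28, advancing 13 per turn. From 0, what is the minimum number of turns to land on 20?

6

13⁻¹ ≡ 9 (mod 29) because 13·9 = 117 = 4·29 + 1.
So x ≡ 9·20 = 180 ≡ 6 (mod 29).
Check: 13·6 = 78 = 2·29 + 20.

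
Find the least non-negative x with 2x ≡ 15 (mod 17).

The inverse of 2 mod 17 is 9 (since 2·9 = 18 ≡ 1).
Multiplying both sides by 9: x ≡ 9·15 = 135 ≡ 16 (mod 17).

16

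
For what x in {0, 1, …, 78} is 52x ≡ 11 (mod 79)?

The inverse of 52 mod 79 is 38 (since 52·38 = 1976 ≡ 1).
So x ≡ 38·11 = 418 ≡ 23 (mod 79).
Check: 52·23 = 1196 = 15·79 + 11.

23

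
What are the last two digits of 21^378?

61

Square-and-reduce mod 100: 21^1≡21, 21^2≡41, 21^4≡81, 21^8≡61, 21^16≡21, 21^32≡41, 21^64≡81, 21^128≡61, 21^256≡21.
378 = 2 + 8 + 16 + 32 + 64 + 256, so 21^378 ≡ 41·61·21·41·81·21 ≡ 61 (mod 100).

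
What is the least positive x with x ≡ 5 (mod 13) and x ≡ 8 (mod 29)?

x ≡ 5 (mod 13) gives x ∈ {5, 18, 31, 44, 57, 70, 83, 96, …}.
The first of these with x mod 29 = 8 is 356.

356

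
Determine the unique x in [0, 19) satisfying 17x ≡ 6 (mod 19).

The inverse of 17 mod 19 is 9 (since 17·9 = 153 ≡ 1).
So x ≡ 9·6 = 54 ≡ 16 (mod 19).

16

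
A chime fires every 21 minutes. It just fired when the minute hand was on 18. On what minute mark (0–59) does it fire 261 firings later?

261·21 = 5481.
5481 mod 60 = 21 (since 91·60 = 5460).
(18 + 21) mod 60 = 39.

39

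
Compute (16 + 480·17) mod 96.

480·17 = 8160.
8160 − 85·96 = 0, so 8160 ≡ 0 (mod 96).
(16 + 0) mod 96 = 16.

16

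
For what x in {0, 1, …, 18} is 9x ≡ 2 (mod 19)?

15

9⁻¹ ≡ 17 (mod 19) because 9·17 = 153 = 8·19 + 1.
So x ≡ 17·2 = 34 ≡ 15 (mod 19).
Check: 9·15 = 135 = 7·19 + 2.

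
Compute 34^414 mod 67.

62

Square-and-reduce mod 67: 34^1≡34, 34^2≡17, 34^4≡21, 34^8≡39, 34^16≡47, 34^32≡65, 34^64≡4, 34^128≡16, 34^256≡55.
Since 414 = 2 + 4 + 8 + 16 + 128 + 256 in binary, 34^414 ≡ 17·21·39·47·16·55 ≡ 62 (mod 67).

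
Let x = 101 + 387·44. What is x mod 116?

387·44 = 17028.
Dividing 17028 by 116 gives quotient 146 and remainder 92.
(101 + 92) mod 116 = 77.

77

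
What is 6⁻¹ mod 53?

9

6·9 = 54 = 1·53 + 1, so 6⁻¹ ≡ 9 (mod 53).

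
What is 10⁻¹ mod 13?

4

10·4 = 40 = 3·13 + 1, so 10⁻¹ ≡ 4 (mod 13).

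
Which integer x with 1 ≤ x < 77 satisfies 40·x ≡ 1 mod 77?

40·52 = 2080 = 27·77 + 1, so 40⁻¹ ≡ 52 (mod 77).

52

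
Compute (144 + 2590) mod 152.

2590 mod 152 = 6 (since 17·152 = 2584).
(144 + 6) mod 152 = 150.

150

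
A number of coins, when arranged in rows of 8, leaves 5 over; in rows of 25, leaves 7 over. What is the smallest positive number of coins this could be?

157

x ≡ 5 (mod 8) gives x ∈ {5, 13, 21, 29, 37, 45, 53, 61, …}.
The first of these with x mod 25 = 7 is 157.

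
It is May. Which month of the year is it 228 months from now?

228 = 19·12 + 0, so 228 mod 12 = 0.
May + 0 months → May.

May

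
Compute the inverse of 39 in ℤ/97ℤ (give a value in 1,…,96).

97 = 2·39 + 19
39 = 2·19 + 1
19 = 19·1 + 0
Back-substituting gives 39·5 ≡ 1 (mod 97).

5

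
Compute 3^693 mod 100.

23

Square-and-reduce mod 100: 3^1≡3, 3^2≡9, 3^4≡81, 3^8≡61, 3^16≡21, 3^32≡41, 3^64≡81, 3^128≡61, 3^256≡21, 3^512≡41.
693 = 1 + 4 + 16 + 32 + 128 + 512, so 3^693 ≡ 3·81·21·41·61·41 ≡ 23 (mod 100).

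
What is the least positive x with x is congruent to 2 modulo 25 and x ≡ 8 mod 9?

152

x ≡ 8 (mod 9) gives x ∈ {8, 17, 26, 35, 44, 53, 62, 71, …}.
The first of these with x mod 25 = 2 is 152.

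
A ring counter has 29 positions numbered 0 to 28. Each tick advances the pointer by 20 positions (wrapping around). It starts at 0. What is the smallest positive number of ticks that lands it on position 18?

The inverse of 20 mod 29 is 16 (since 20·16 = 320 ≡ 1).
So x ≡ 16·18 = 288 ≡ 27 (mod 29).
Check: 20·27 = 540 = 18·29 + 18.

27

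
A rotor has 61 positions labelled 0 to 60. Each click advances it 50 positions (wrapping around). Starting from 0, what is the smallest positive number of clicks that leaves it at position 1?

50·11 = 550 = 9·61 + 1, so 50⁻¹ ≡ 11 (mod 61).

11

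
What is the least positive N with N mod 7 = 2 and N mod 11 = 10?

65

x ≡ 2 (mod 7) gives x ∈ {2, 9, 16, 23, 30, 37, 44, 51, …}.
The first of these with x mod 11 = 10 is 65.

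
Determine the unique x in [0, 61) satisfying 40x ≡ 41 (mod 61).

30

The inverse of 40 mod 61 is 29 (since 40·29 = 1160 ≡ 1).
So x ≡ 29·41 = 1189 ≡ 30 (mod 61).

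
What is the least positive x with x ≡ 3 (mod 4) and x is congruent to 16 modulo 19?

Since 19·3 ≡ 1 (mod 4), take x = 16 + 19·((3−16)·3 mod 4) = 16 + 19·1 = 35.
Check: 35 mod 4 = 3, 35 mod 19 = 16.

35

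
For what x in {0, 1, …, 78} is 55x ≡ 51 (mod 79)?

67

The inverse of 55 mod 79 is 23 (since 55·23 = 1265 ≡ 1).
So x ≡ 23·51 = 1173 ≡ 67 (mod 79).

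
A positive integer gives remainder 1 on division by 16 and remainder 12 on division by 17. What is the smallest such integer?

97

x ≡ 1 (mod 16) gives x ∈ {1, 17, 33, 49, 65, 81, 97}.
The first of these with x mod 17 = 12 is 97.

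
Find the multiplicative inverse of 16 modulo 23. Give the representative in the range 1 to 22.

16·13 = 208 = 9·23 + 1, so 16⁻¹ ≡ 13 (mod 23).

13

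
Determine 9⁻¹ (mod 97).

9·54 = 486 = 5·97 + 1, so 9⁻¹ ≡ 54 (mod 97).

54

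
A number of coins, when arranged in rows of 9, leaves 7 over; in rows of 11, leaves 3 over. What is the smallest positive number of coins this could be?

x ≡ 7 (mod 9) gives x ∈ {7, 16, 25}.
The first of these with x mod 11 = 3 is 25.

25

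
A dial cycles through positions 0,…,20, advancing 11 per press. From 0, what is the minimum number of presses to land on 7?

14

The inverse of 11 mod 21 is 2 (since 11·2 = 22 ≡ 1).
Multiplying both sides by 2: x ≡ 2·7 = 14 ≡ 14 (mod 21).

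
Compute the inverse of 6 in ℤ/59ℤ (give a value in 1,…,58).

10

6·10 = 60 = 1·59 + 1, so 6⁻¹ ≡ 10 (mod 59).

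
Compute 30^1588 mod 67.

Square-and-reduce mod 67: 30^1≡30, 30^2≡29, 30^4≡37, 30^8≡29, 30^16≡37, 30^32≡29, 30^64≡37, 30^128≡29, 30^256≡37, 30^512≡29, 30^1024≡37.
Since 1588 = 4 + 16 + 32 + 512 + 1024 in binary, 30^1588 ≡ 37·37·29·29·37 ≡ 37 (mod 67).

37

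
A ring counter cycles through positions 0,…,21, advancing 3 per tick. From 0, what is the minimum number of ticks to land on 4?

16

The inverse of 3 mod 22 is 15 (since 3·15 = 45 ≡ 1).
So x ≡ 15·4 = 60 ≡ 16 (mod 22).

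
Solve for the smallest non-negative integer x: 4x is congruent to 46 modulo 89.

The inverse of 4 mod 89 is 67 (since 4·67 = 268 ≡ 1).
Multiplying both sides by 67: x ≡ 67·46 = 3082 ≡ 56 (mod 89).

56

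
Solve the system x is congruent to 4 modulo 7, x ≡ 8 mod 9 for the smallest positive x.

53

x ≡ 4 (mod 7) gives x ∈ {4, 11, 18, 25, 32, 39, 46, 53}.
The first of these with x mod 9 = 8 is 53.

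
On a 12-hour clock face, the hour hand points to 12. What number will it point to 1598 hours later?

2

Dividing 1598 by 12 gives quotient 133 and remainder 2.
12 + 2 → 2 on a 12-hour dial.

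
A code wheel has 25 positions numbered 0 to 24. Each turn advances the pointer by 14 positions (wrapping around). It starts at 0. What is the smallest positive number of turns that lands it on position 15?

10

The inverse of 14 mod 25 is 9 (since 14·9 = 126 ≡ 1).
So x ≡ 9·15 = 135 ≡ 10 (mod 25).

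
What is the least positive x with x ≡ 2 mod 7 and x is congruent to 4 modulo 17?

72

x ≡ 2 (mod 7) gives x ∈ {2, 9, 16, 23, 30, 37, 44, 51, …}.
The first of these with x mod 17 = 4 is 72.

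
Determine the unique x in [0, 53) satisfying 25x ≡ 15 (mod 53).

The inverse of 25 mod 53 is 17 (since 25·17 = 425 ≡ 1).
So x ≡ 17·15 = 255 ≡ 43 (mod 53).
Check: 25·43 = 1075 = 20·53 + 15.

43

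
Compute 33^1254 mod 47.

25

Successive squares of 33 mod 47: 33^1≡33, 33^2≡8, 33^4≡17, 33^8≡7, 33^16≡2, 33^32≡4, 33^64≡16, 33^128≡21, 33^256≡18, 33^512≡42, 33^1024≡25.
Since 1254 = 2 + 4 + 32 + 64 + 128 + 1024 in binary, 33^1254 ≡ 8·17·4·16·21·25 ≡ 25 (mod 47).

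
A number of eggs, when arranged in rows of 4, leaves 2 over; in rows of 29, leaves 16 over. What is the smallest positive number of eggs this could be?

74

Since 29·1 ≡ 1 (mod 4), take x = 16 + 29·((2−16)·1 mod 4) = 16 + 29·2 = 74.
Check: 74 mod 4 = 2, 74 mod 29 = 16.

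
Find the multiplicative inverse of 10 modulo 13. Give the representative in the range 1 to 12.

10·4 = 40 = 3·13 + 1, so 10⁻¹ ≡ 4 (mod 13).

4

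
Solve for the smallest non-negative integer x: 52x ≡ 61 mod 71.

52⁻¹ ≡ 56 (mod 71) because 52·56 = 2912 = 41·71 + 1.
So x ≡ 56·61 = 3416 ≡ 8 (mod 71).

8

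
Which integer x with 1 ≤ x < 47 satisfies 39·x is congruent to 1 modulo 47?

41

39·41 = 1599 = 34·47 + 1, so 39⁻¹ ≡ 41 (mod 47).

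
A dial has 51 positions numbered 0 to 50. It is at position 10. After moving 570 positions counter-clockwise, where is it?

1

570 = 11·51 + 9, so 570 mod 51 = 9.
(10 − 9) mod 51 = 1.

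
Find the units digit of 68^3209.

8

Last digits of 8^n: 8, 4, 2, 6 (period 4).
3209 leaves remainder 1 on division by 4, so 68^3209 ends in 8.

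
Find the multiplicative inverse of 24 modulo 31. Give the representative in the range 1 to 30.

22

24·22 = 528 = 17·31 + 1, so 24⁻¹ ≡ 22 (mod 31).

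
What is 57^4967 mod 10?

Last digits of 7^n: 7, 9, 3, 1 (period 4).
4967 leaves remainder 3 on division by 4, so 57^4967 ends in 3.

3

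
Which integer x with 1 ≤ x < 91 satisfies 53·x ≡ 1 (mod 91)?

79

91 = 1·53 + 38
53 = 1·38 + 15
38 = 2·15 + 8
15 = 1·8 + 7
8 = 1·7 + 1
7 = 7·1 + 0
Back-substituting gives 53·79 ≡ 1 (mod 91).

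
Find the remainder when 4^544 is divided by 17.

Square-and-reduce mod 17: 4^1≡4, 4^2≡16, 4^4≡1, 4^8≡1, 4^16≡1, 4^32≡1, 4^64≡1, 4^128≡1, 4^256≡1, 4^512≡1.
544 = 32 + 512, so 4^544 ≡ 1·1 ≡ 1 (mod 17).

1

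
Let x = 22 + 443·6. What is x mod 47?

443·6 = 2658.
2658 = 56·47 + 26, so 2658 mod 47 = 26.
(22 + 26) mod 47 = 1.

1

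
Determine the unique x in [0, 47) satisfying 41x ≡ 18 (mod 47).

41⁻¹ ≡ 39 (mod 47) because 41·39 = 1599 = 34·47 + 1.
So x ≡ 39·18 = 702 ≡ 44 (mod 47).
Check: 41·44 = 1804 = 38·47 + 18.

44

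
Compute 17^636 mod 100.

By repeated squaring mod 100: 17^1≡17, 17^2≡89, 17^4≡21, 17^8≡41, 17^16≡81, 17^32≡61, 17^64≡21, 17^128≡41, 17^256≡81, 17^512≡61.
Since 636 = 4 + 8 + 16 + 32 + 64 + 512 in binary, 17^636 ≡ 21·41·81·61·21·61 ≡ 81 (mod 100).

81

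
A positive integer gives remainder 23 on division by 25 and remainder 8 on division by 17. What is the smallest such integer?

348

x ≡ 8 (mod 17) gives x ∈ {8, 25, 42, 59, 76, 93, 110, 127, …}.
The first of these with x mod 25 = 23 is 348.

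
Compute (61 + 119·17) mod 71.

25

119·17 = 2023.
2023 = 28·71 + 35, so 2023 mod 71 = 35.
(61 + 35) mod 71 = 25.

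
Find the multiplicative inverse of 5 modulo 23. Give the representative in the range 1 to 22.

5·14 = 70 = 3·23 + 1, so 5⁻¹ ≡ 14 (mod 23).

14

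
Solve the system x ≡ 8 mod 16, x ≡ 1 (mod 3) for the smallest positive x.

Since 3·11 ≡ 1 (mod 16), take x = 1 + 3·((8−1)·11 mod 16) = 1 + 3·13 = 40.
Check: 40 mod 16 = 8, 40 mod 3 = 1.

40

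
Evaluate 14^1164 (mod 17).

4

Square-and-reduce mod 17: 14^1≡14, 14^2≡9, 14^4≡13, 14^8≡16, 14^16≡1, 14^32≡1, 14^64≡1, 14^128≡1, 14^256≡1, 14^512≡1, 14^1024≡1.
1164 = 4 + 8 + 128 + 1024, so 14^1164 ≡ 13·16·1·1 ≡ 4 (mod 17).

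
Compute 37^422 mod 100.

69

Successive squares of 37 mod 100: 37^1≡37, 37^2≡69, 37^4≡61, 37^8≡21, 37^16≡41, 37^32≡81, 37^64≡61, 37^128≡21, 37^256≡41.
422 = 2 + 4 + 32 + 128 + 256, so 37^422 ≡ 69·61·81·21·41 ≡ 69 (mod 100).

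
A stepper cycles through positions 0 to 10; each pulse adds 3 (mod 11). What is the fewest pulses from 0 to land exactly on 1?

4

11 = 3·3 + 2
3 = 1·2 + 1
2 = 2·1 + 0
Back-substituting gives 3·4 ≡ 1 (mod 11).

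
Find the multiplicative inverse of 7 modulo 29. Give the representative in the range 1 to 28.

7·25 = 175 = 6·29 + 1, so 7⁻¹ ≡ 25 (mod 29).

25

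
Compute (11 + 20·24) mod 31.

26

20·24 = 480.
480 mod 31 = 15 (since 15·31 = 465).
(11 + 15) mod 31 = 26.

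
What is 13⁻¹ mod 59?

13·50 = 650 = 11·59 + 1, so 13⁻¹ ≡ 50 (mod 59).

50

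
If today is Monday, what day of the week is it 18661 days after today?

Sunday

18661 − 2665·7 = 6, so 18661 ≡ 6 (mod 7).
Monday + 6 days → Sunday.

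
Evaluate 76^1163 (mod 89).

56

Successive squares of 76 mod 89: 76^1≡76, 76^2≡80, 76^4≡81, 76^8≡64, 76^16≡2, 76^32≡4, 76^64≡16, 76^128≡78, 76^256≡32, 76^512≡45, 76^1024≡67.
1163 = 1 + 2 + 8 + 128 + 1024, so 76^1163 ≡ 76·80·64·78·67 ≡ 56 (mod 89).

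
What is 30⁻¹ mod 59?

2

30·2 = 60 = 1·59 + 1, so 30⁻¹ ≡ 2 (mod 59).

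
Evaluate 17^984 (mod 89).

Successive squares of 17 mod 89: 17^1≡17, 17^2≡22, 17^4≡39, 17^8≡8, 17^16≡64, 17^32≡2, 17^64≡4, 17^128≡16, 17^256≡78, 17^512≡32.
984 = 8 + 16 + 64 + 128 + 256 + 512, so 17^984 ≡ 8·64·4·16·78·32 ≡ 64 (mod 89).

64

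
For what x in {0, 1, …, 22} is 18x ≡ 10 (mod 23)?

18⁻¹ ≡ 9 (mod 23) because 18·9 = 162 = 7·23 + 1.
So x ≡ 9·10 = 90 ≡ 21 (mod 23).

21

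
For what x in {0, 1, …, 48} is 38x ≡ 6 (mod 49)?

38⁻¹ ≡ 40 (mod 49) because 38·40 = 1520 = 31·49 + 1.
So x ≡ 40·6 = 240 ≡ 44 (mod 49).

44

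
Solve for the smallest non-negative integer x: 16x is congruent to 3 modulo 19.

The inverse of 16 mod 19 is 6 (since 16·6 = 96 ≡ 1).
Multiplying both sides by 6: x ≡ 6·3 = 18 ≡ 18 (mod 19).

18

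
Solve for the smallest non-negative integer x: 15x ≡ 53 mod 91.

46

15⁻¹ ≡ 85 (mod 91) because 15·85 = 1275 = 14·91 + 1.
Multiplying both sides by 85: x ≡ 85·53 = 4505 ≡ 46 (mod 91).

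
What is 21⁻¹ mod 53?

21·48 = 1008 = 19·53 + 1, so 21⁻¹ ≡ 48 (mod 53).

48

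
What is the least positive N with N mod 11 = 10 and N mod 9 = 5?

x ≡ 5 (mod 9) gives x ∈ {5, 14, 23, 32}.
The first of these with x mod 11 = 10 is 32.

32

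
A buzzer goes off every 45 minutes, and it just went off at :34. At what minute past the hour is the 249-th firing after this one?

249·45 = 11205.
11205 − 186·60 = 45, so 11205 ≡ 45 (mod 60).
(34 + 45) mod 60 = 19.

19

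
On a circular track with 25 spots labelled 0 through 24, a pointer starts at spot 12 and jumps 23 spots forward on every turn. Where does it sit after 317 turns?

317·23 = 7291.
7291 = 291·25 + 16, so 7291 mod 25 = 16.
(12 + 16) mod 25 = 3.

3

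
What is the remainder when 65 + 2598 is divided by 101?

2598 = 25·101 + 73, so 2598 mod 101 = 73.
(65 + 73) mod 101 = 37.

37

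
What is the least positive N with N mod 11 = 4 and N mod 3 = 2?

x ≡ 2 (mod 3) gives x ∈ {2, 5, 8, 11, 14, 17, 20, 23, …}.
The first of these with x mod 11 = 4 is 26.

26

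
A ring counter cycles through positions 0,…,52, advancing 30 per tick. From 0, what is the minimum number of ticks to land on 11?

41

The inverse of 30 mod 53 is 23 (since 30·23 = 690 ≡ 1).
Multiplying both sides by 23: x ≡ 23·11 = 253 ≡ 41 (mod 53).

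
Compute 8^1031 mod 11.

8

Square-and-reduce mod 11: 8^1≡8, 8^2≡9, 8^4≡4, 8^8≡5, 8^16≡3, 8^32≡9, 8^64≡4, 8^128≡5, 8^256≡3, 8^512≡9, 8^1024≡4.
1031 = 1 + 2 + 4 + 1024, so 8^1031 ≡ 8·9·4·4 ≡ 8 (mod 11).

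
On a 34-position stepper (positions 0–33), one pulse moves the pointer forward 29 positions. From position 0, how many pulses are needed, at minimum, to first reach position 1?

34 = 1·29 + 5
29 = 5·5 + 4
5 = 1·4 + 1
4 = 4·1 + 0
Back-substituting gives 29·27 ≡ 1 (mod 34).

27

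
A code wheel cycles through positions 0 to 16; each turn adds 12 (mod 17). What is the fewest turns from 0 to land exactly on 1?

10

17 = 1·12 + 5
12 = 2·5 + 2
5 = 2·2 + 1
2 = 2·1 + 0
Back-substituting gives 12·10 ≡ 1 (mod 17).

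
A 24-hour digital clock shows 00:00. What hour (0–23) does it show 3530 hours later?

2

3530 − 147·24 = 2, so 3530 ≡ 2 (mod 24).
(0 + 2) mod 24 = 2.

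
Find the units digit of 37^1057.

The units digit of 37^n cycles with period 4: 7, 9, 3, 1, …
1057 leaves remainder 1 on division by 4, so 37^1057 ends in 7.

7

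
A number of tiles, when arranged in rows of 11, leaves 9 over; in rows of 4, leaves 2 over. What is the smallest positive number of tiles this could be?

42

x ≡ 2 (mod 4) gives x ∈ {2, 6, 10, 14, 18, 22, 26, 30, …}.
The first of these with x mod 11 = 9 is 42.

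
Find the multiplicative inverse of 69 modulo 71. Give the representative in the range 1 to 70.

35

71 = 1·69 + 2
69 = 34·2 + 1
2 = 2·1 + 0
Back-substituting gives 69·35 ≡ 1 (mod 71).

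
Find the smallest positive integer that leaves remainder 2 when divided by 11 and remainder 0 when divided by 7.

35

x ≡ 0 (mod 7) gives x ∈ {0, 7, 14, 21, 28, 35}.
The first of these with x mod 11 = 2 is 35.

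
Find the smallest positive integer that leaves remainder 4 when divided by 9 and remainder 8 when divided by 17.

x ≡ 4 (mod 9) gives x ∈ {4, 13, 22, 31, 40, 49, 58, 67, …}.
The first of these with x mod 17 = 8 is 76.

76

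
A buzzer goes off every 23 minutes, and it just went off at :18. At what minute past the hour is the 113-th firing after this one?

37

113·23 = 2599.
Dividing 2599 by 60 gives quotient 43 and remainder 19.
(18 + 19) mod 60 = 37.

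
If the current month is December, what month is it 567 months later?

March

567 = 47·12 + 3, so 567 mod 12 = 3.
December + 3 months → March.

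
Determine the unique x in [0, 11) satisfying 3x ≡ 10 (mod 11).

7

3⁻¹ ≡ 4 (mod 11) because 3·4 = 12 = 1·11 + 1.
Multiplying both sides by 4: x ≡ 4·10 = 40 ≡ 7 (mod 11).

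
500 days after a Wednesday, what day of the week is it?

500 − 71·7 = 3, so 500 ≡ 3 (mod 7).
Wednesday + 3 days → Saturday.

Saturday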